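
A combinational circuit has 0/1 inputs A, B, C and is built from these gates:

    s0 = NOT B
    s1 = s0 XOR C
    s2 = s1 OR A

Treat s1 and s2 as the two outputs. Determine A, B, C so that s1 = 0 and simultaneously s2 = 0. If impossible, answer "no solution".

Check with A=0, B=0, C=1:
s0 = NOT B = NOT 0 = 1
s1 = s0 XOR C = 1 XOR 1 = 0
s2 = s1 OR A = 0 OR 0 = 0
So s1 = 0 and s2 = 0.

A=0, B=0, C=1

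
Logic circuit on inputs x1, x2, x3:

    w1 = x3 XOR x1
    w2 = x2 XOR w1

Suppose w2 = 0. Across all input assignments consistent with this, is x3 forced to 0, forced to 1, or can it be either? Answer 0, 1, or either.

Both values of x3 occur among assignments with w2 = 0:
  x3=0: x1=0, x2=0, x3=0
  x3=1: x1=0, x2=1, x3=1

either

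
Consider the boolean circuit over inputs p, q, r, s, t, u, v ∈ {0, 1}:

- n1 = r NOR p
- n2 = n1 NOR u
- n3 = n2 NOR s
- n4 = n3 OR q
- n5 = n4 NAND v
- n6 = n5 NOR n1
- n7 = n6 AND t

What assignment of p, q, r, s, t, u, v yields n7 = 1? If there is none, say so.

p=1 q=0 r=0 s=0 t=1 u=1 v=1

Check with p=1 q=0 r=0 s=0 t=1 u=1 v=1:
n1 = r NOR p = 0 NOR 1 = 0
n2 = n1 NOR u = 0 NOR 1 = 0
n3 = n2 NOR s = 0 NOR 0 = 1
n4 = n3 OR q = 1 OR 0 = 1
n5 = n4 NAND v = 1 NAND 1 = 0
n6 = n5 NOR n1 = 0 NOR 0 = 1
n7 = n6 AND t = 1 AND 1 = 1
So n7 = 1 as required.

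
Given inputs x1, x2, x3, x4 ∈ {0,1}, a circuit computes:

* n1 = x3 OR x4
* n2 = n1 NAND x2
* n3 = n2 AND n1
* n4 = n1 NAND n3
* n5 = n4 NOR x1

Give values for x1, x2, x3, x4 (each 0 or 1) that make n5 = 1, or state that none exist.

n5 = n4 NOR x1 must be 1, so both n4 = 0 and x1 = 0.
Check with x1=0 x2=0 x3=1 x4=0:
n1 = x3 OR x4 = 1 OR 0 = 1
n2 = n1 NAND x2 = 1 NAND 0 = 1
n3 = n2 AND n1 = 1 AND 1 = 1
n4 = n1 NAND n3 = 1 NAND 1 = 0
n5 = n4 NOR x1 = 0 NOR 0 = 1
So n5 = 1 as required.

x1=0 x2=0 x3=1 x4=0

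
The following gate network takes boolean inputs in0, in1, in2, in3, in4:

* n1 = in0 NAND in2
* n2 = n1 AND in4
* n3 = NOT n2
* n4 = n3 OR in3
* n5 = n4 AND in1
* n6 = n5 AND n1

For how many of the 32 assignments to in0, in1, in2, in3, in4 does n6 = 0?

23

n6 = n5 AND n1 must be 0, so at least one of n5, n1 is 0.
Enumerating the 32 input combinations, 23 give n6 = 0 and 9 give n6 = 1.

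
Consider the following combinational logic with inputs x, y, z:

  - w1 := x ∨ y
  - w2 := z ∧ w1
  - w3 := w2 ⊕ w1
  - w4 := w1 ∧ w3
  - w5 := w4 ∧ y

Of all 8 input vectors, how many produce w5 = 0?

6

w5 = w4 ∧ y must be 0, so at least one of w4, y is 0.
Enumerating the 8 input combinations, 6 give w5 = 0 and 2 give w5 = 1.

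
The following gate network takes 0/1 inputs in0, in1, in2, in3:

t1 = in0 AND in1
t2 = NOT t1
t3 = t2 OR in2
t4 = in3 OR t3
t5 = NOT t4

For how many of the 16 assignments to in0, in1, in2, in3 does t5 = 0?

15

t5 = NOT t4 must be 0, so t4 = 1.
t4 = in3 OR t3 must be 1, so at least one of in3, t3 is 1.
Enumerating the 16 input combinations, 15 give t5 = 0 and 1 give t5 = 1.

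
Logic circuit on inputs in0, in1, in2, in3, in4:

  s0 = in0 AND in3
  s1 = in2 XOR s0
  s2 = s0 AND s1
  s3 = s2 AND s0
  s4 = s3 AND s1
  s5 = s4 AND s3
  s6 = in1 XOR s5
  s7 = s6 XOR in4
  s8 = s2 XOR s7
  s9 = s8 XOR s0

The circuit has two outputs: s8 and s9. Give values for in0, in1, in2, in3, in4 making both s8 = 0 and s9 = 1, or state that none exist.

in0=1, in1=1, in2=1, in3=1, in4=1

Check with in0=1, in1=1, in2=1, in3=1, in4=1:
s0 = in0 AND in3 = 1 AND 1 = 1
s1 = in2 XOR s0 = 1 XOR 1 = 0
s2 = s0 AND s1 = 1 AND 0 = 0
s3 = s2 AND s0 = 0 AND 1 = 0
s4 = s3 AND s1 = 0 AND 0 = 0
s5 = s4 AND s3 = 0 AND 0 = 0
s6 = in1 XOR s5 = 1 XOR 0 = 1
s7 = s6 XOR in4 = 1 XOR 1 = 0
s8 = s2 XOR s7 = 0 XOR 0 = 0
s9 = s8 XOR s0 = 0 XOR 1 = 1
So s8 = 0 and s9 = 1.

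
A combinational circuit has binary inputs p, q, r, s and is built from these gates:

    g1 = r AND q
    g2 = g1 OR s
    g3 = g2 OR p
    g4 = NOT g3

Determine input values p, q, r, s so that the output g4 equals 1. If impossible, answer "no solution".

g4 = NOT g3 must be 1, so g3 = 0.
g3 = g2 OR p must be 0, so both g2 = 0 and p = 0.
Check with p=0 q=0 r=1 s=0:
g1 = r AND q = 1 AND 0 = 0
g2 = g1 OR s = 0 OR 0 = 0
g3 = g2 OR p = 0 OR 0 = 0
g4 = NOT g3 = NOT 0 = 1
So g4 = 1 as required.

p=0 q=0 r=1 s=0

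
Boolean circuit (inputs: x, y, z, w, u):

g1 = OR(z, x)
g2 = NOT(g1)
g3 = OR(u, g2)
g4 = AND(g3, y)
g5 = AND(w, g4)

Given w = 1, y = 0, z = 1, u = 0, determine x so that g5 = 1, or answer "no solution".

With w = 1, y = 0, z = 1, u = 0 fixed, none of the 2 settings of x give g5 = 1.
For example, with x=0:
g1 = OR(z, x) = OR(1, 0) = 1
g2 = NOT(g1) = NOT 1 = 0
g3 = OR(u, g2) = OR(0, 0) = 0
g4 = AND(g3, y) = AND(0, 0) = 0
g5 = AND(w, g4) = AND(1, 0) = 0
giving g5 = 0 ≠ 1.

no solution exists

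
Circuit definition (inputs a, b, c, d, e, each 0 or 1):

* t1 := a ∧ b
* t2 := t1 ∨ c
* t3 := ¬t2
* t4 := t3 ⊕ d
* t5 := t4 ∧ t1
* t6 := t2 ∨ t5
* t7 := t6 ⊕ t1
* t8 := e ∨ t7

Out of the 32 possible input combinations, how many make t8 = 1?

t8 = e ∨ t7 must be 1, so at least one of e, t7 is 1.
Enumerating the 32 input combinations, 22 give t8 = 1 and 10 give t8 = 0.

22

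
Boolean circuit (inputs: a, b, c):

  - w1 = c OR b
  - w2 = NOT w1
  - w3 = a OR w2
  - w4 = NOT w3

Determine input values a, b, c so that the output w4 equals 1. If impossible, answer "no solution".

Check with a=0, b=1, c=1:
w1 = c OR b = 1 OR 1 = 1
w2 = NOT w1 = NOT 1 = 0
w3 = a OR w2 = 0 OR 0 = 0
w4 = NOT w3 = NOT 0 = 1
So w4 = 1 as required.

a=0, b=1, c=1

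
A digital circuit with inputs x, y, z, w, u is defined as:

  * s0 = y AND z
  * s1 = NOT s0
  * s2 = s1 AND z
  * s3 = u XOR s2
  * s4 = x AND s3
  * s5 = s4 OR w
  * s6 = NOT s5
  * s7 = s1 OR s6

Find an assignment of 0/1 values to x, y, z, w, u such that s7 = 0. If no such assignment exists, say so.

s7 = s1 OR s6 must be 0, so both s1 = 0 and s6 = 0.
s1 = NOT s0 must be 0, so s0 = 1.
s6 = NOT s5 must be 0, so s5 = 1.
Check with x=0, y=1, z=1, w=1, u=0:
s0 = y AND z = 1 AND 1 = 1
s1 = NOT s0 = NOT 1 = 0
s2 = s1 AND z = 0 AND 1 = 0
s3 = u XOR s2 = 0 XOR 0 = 0
s4 = x AND s3 = 0 AND 0 = 0
s5 = s4 OR w = 0 OR 1 = 1
s6 = NOT s5 = NOT 1 = 0
s7 = s1 OR s6 = 0 OR 0 = 0
So s7 = 0 as required.

x=0, y=1, z=1, w=1, u=0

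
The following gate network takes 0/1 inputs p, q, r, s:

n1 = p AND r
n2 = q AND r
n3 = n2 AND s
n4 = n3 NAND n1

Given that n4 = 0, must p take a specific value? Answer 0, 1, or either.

1

n4 = n3 NAND n1 must be 0, so both n3 = 1 and n1 = 1.
Every assignment with n4 = 0 has p = 1; there are 1 such assignment(s).
  p=1, q=1, r=1, s=1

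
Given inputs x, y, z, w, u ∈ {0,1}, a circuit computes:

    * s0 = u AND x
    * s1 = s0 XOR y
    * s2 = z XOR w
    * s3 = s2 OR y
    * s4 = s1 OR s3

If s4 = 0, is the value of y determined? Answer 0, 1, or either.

0

s4 = s1 OR s3 must be 0, so both s1 = 0 and s3 = 0.
Every assignment with s4 = 0 has y = 0; there are 6 such assignment(s).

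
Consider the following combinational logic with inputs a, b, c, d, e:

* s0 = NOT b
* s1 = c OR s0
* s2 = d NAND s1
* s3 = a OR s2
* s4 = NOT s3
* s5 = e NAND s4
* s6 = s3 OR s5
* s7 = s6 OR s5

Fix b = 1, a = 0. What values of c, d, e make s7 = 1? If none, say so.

c=0 d=1 e=0

Check with b = 1, a = 0 and c=0, d=1, e=0:
s0 = NOT b = NOT 1 = 0
s1 = c OR s0 = 0 OR 0 = 0
s2 = d NAND s1 = 1 NAND 0 = 1
s3 = a OR s2 = 0 OR 1 = 1
s4 = NOT s3 = NOT 1 = 0
s5 = e NAND s4 = 0 NAND 0 = 1
s6 = s3 OR s5 = 1 OR 1 = 1
s7 = s6 OR s5 = 1 OR 1 = 1
So s7 = 1.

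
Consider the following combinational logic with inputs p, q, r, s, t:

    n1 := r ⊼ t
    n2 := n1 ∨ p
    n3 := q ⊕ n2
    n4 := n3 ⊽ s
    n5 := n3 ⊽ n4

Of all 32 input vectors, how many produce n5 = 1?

8

n5 = n3 ⊽ n4 must be 1, so both n3 = 0 and n4 = 0.
n3 = q ⊕ n2 must be 0, so q and n2 are equal.
Enumerating the 32 input combinations, 8 give n5 = 1 and 24 give n5 = 0.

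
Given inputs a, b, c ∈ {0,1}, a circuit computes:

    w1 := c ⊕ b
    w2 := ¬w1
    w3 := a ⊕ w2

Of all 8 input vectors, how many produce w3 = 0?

w3 = a ⊕ w2 must be 0, so a and w2 are equal.
Satisfying assignments:
  a=0, b=0, c=1
  a=0, b=1, c=0
  a=1, b=0, c=0
  a=1, b=1, c=1

4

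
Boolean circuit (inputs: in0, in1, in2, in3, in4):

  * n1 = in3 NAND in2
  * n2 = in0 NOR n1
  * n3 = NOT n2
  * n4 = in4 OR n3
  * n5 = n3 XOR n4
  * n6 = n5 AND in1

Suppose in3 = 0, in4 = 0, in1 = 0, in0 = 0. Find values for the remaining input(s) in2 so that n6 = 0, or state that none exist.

in2=1

Check with in3 = 0, in4 = 0, in1 = 0, in0 = 0 and in2=1:
n1 = in3 NAND in2 = 0 NAND 1 = 1
n2 = in0 NOR n1 = 0 NOR 1 = 0
n3 = NOT n2 = NOT 0 = 1
n4 = in4 OR n3 = 0 OR 1 = 1
n5 = n3 XOR n4 = 1 XOR 1 = 0
n6 = n5 AND in1 = 0 AND 0 = 0
So n6 = 0.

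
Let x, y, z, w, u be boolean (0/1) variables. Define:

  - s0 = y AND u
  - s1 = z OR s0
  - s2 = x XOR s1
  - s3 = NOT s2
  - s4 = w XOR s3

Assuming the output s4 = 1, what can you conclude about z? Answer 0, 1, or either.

Both values of z occur among assignments with s4 = 1:
  z=0: x=0, y=0, z=0, w=0, u=0
  z=1: x=0, y=0, z=1, w=1, u=0

either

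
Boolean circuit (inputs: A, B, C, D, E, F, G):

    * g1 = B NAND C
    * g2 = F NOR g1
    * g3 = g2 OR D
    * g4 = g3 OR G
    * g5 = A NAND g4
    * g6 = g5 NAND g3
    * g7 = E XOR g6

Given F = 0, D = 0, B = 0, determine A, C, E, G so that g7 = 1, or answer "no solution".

A=0, C=1, E=0, G=0

Check with F = 0, D = 0, B = 0 and A=0, C=1, E=0, G=0:
g1 = B NAND C = 0 NAND 1 = 1
g2 = F NOR g1 = 0 NOR 1 = 0
g3 = g2 OR D = 0 OR 0 = 0
g4 = g3 OR G = 0 OR 0 = 0
g5 = A NAND g4 = 0 NAND 0 = 1
g6 = g5 NAND g3 = 1 NAND 0 = 1
g7 = E XOR g6 = 0 XOR 1 = 1
So g7 = 1.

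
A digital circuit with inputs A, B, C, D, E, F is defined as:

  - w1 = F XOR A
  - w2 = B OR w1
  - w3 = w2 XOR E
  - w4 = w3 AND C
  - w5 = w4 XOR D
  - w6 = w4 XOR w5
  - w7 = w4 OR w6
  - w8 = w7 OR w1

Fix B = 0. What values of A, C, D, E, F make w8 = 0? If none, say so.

w8 = w7 OR w1 must be 0, so both w7 = 0 and w1 = 0.
Check with B = 0 and A=0, C=1, D=0, E=0, F=0:
w1 = F XOR A = 0 XOR 0 = 0
w2 = B OR w1 = 0 OR 0 = 0
w3 = w2 XOR E = 0 XOR 0 = 0
w4 = w3 AND C = 0 AND 1 = 0
w5 = w4 XOR D = 0 XOR 0 = 0
w6 = w4 XOR w5 = 0 XOR 0 = 0
w7 = w4 OR w6 = 0 OR 0 = 0
w8 = w7 OR w1 = 0 OR 0 = 0
So w8 = 0.

A=0, C=1, D=0, E=0, F=0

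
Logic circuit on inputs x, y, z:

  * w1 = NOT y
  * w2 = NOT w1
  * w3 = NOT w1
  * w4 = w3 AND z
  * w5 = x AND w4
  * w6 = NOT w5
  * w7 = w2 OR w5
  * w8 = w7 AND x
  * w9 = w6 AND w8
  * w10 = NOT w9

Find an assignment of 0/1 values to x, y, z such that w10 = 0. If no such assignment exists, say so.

x=1 y=1 z=0

w10 = NOT w9 must be 0, so w9 = 1.
w9 = w6 AND w8 must be 1, so both w6 = 1 and w8 = 1.
w6 = NOT w5 must be 1, so w5 = 0.
Check with x=1 y=1 z=0:
w1 = NOT y = NOT 1 = 0
w2 = NOT w1 = NOT 0 = 1
w3 = NOT w1 = NOT 0 = 1
w4 = w3 AND z = 1 AND 0 = 0
w5 = x AND w4 = 1 AND 0 = 0
w6 = NOT w5 = NOT 0 = 1
w7 = w2 OR w5 = 1 OR 0 = 1
w8 = w7 AND x = 1 AND 1 = 1
w9 = w6 AND w8 = 1 AND 1 = 1
w10 = NOT w9 = NOT 1 = 0
So w10 = 0 as required.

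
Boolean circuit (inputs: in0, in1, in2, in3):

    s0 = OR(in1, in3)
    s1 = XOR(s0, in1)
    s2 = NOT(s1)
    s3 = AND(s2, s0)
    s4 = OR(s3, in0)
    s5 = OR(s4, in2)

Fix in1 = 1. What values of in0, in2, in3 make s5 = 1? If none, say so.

in0=1, in2=0, in3=1

Check with in1 = 1 and in0=1, in2=0, in3=1:
s0 = OR(in1, in3) = OR(1, 1) = 1
s1 = XOR(s0, in1) = XOR(1, 1) = 0
s2 = NOT(s1) = NOT 0 = 1
s3 = AND(s2, s0) = AND(1, 1) = 1
s4 = OR(s3, in0) = OR(1, 1) = 1
s5 = OR(s4, in2) = OR(1, 0) = 1
So s5 = 1.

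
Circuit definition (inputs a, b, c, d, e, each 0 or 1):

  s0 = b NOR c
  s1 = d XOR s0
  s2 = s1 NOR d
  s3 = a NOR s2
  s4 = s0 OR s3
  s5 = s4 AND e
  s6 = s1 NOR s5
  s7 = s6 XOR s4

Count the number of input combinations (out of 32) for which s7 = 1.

s7 = s6 XOR s4 must be 1, so s6 and s4 differ.
Enumerating the 32 input combinations, 24 give s7 = 1 and 8 give s7 = 0.

24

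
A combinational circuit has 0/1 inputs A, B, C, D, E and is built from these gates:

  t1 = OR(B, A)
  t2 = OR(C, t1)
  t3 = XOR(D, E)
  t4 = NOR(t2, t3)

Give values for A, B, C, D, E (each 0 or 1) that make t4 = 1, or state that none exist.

Check with A=0, B=0, C=0, D=1, E=1:
t1 = OR(B, A) = OR(0, 0) = 0
t2 = OR(C, t1) = OR(0, 0) = 0
t3 = XOR(D, E) = XOR(1, 1) = 0
t4 = NOR(t2, t3) = NOR(0, 0) = 1
So t4 = 1 as required.

A=0, B=0, C=0, D=1, E=1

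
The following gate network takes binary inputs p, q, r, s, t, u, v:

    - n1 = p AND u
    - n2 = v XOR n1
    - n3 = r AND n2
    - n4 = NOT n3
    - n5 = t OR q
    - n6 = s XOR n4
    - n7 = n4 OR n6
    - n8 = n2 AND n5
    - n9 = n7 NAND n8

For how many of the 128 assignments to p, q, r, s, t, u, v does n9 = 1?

n9 = n7 NAND n8 must be 1, so at least one of n7, n8 is 0.
Enumerating the 128 input combinations, 92 give n9 = 1 and 36 give n9 = 0.

92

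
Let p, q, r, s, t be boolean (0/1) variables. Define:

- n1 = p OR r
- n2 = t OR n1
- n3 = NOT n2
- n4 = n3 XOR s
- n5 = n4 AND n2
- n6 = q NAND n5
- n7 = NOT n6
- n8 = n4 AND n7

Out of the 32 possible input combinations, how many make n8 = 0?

n8 = n4 AND n7 must be 0, so at least one of n4, n7 is 0.
Enumerating the 32 input combinations, 25 give n8 = 0 and 7 give n8 = 1.

25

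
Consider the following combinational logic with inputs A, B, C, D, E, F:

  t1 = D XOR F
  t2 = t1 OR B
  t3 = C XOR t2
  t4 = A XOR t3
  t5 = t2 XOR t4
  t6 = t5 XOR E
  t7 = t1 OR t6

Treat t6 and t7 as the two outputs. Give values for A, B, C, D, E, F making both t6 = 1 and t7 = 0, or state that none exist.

Across all 64 input combinations, none give both t6 = 1 and t7 = 0.

no solution exists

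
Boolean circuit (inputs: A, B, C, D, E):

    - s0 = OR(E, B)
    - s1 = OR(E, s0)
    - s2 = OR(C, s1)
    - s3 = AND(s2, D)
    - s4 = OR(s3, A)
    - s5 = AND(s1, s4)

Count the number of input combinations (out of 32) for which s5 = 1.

18

s5 = AND(s1, s4) must be 1, so both s1 = 1 and s4 = 1.
s1 = OR(E, s0) must be 1, so at least one of E, s0 is 1.
Enumerating the 32 input combinations, 18 give s5 = 1 and 14 give s5 = 0.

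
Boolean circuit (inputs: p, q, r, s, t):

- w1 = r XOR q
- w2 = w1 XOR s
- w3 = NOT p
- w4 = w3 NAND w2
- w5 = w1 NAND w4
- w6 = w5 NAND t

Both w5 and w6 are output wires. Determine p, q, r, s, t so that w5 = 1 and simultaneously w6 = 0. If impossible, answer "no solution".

Check with p=1, q=0, r=0, s=1, t=1:
w1 = r XOR q = 0 XOR 0 = 0
w2 = w1 XOR s = 0 XOR 1 = 1
w3 = NOT p = NOT 1 = 0
w4 = w3 NAND w2 = 0 NAND 1 = 1
w5 = w1 NAND w4 = 0 NAND 1 = 1
w6 = w5 NAND t = 1 NAND 1 = 0
So w5 = 1 and w6 = 0.

p=1, q=0, r=0, s=1, t=1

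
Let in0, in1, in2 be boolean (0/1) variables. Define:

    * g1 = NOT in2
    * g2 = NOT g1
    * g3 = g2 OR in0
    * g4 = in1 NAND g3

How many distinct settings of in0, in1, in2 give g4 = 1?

g4 = in1 NAND g3 must be 1, so at least one of in1, g3 is 0.
Satisfying assignments:
  in0=0, in1=0, in2=0
  in0=0, in1=0, in2=1
  in0=0, in1=1, in2=0
  in0=1, in1=0, in2=0
  in0=1, in1=0, in2=1

5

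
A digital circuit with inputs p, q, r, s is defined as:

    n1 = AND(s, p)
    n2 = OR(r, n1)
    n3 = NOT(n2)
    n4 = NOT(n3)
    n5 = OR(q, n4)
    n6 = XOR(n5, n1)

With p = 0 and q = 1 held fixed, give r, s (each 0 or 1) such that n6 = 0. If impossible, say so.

With p = 0 and q = 1 fixed, none of the 4 settings of r, s give n6 = 0.
For example, with r=0, s=0:
n1 = AND(s, p) = AND(0, 0) = 0
n2 = OR(r, n1) = OR(0, 0) = 0
n3 = NOT(n2) = NOT 0 = 1
n4 = NOT(n3) = NOT 1 = 0
n5 = OR(q, n4) = OR(1, 0) = 1
n6 = XOR(n5, n1) = XOR(1, 0) = 1
giving n6 = 1 ≠ 0.

no solution exists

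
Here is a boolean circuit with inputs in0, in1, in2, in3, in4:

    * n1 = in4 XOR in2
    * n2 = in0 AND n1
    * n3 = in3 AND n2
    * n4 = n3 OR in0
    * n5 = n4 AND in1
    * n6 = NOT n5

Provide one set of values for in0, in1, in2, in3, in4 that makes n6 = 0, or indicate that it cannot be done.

in0=1 in1=1 in2=1 in3=1 in4=0

Check with in0=1 in1=1 in2=1 in3=1 in4=0:
n1 = in4 XOR in2 = 0 XOR 1 = 1
n2 = in0 AND n1 = 1 AND 1 = 1
n3 = in3 AND n2 = 1 AND 1 = 1
n4 = n3 OR in0 = 1 OR 1 = 1
n5 = n4 AND in1 = 1 AND 1 = 1
n6 = NOT n5 = NOT 1 = 0
So n6 = 0 as required.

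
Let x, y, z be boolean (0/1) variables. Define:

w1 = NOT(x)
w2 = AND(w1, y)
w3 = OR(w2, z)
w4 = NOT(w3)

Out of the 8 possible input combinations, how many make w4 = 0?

w4 = NOT(w3) must be 0, so w3 = 1.
Satisfying assignments:
  x=0, y=0, z=1
  x=0, y=1, z=0
  x=0, y=1, z=1
  x=1, y=0, z=1
  x=1, y=1, z=1

5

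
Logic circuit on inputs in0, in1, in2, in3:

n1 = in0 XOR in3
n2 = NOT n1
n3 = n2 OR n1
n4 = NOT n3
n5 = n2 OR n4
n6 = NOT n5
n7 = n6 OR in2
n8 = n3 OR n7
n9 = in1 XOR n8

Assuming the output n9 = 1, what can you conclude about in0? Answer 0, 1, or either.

Both values of in0 occur among assignments with n9 = 1:
  in0=0: in0=0, in1=0, in2=0, in3=0
  in0=1: in0=1, in1=0, in2=0, in3=0

either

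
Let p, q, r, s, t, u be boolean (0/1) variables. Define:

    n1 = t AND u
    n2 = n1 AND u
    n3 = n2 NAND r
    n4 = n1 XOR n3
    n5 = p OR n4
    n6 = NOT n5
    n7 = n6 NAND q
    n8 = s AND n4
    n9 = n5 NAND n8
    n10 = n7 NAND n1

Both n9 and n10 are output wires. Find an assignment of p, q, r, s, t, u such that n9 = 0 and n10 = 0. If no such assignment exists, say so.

p=0 q=1 r=1 s=1 t=1 u=1

Check with p=0 q=1 r=1 s=1 t=1 u=1:
n1 = t AND u = 1 AND 1 = 1
n2 = n1 AND u = 1 AND 1 = 1
n3 = n2 NAND r = 1 NAND 1 = 0
n4 = n1 XOR n3 = 1 XOR 0 = 1
n5 = p OR n4 = 0 OR 1 = 1
n6 = NOT n5 = NOT 1 = 0
n7 = n6 NAND q = 0 NAND 1 = 1
n8 = s AND n4 = 1 AND 1 = 1
n9 = n5 NAND n8 = 1 NAND 1 = 0
n10 = n7 NAND n1 = 1 NAND 1 = 0
So n9 = 0 and n10 = 0.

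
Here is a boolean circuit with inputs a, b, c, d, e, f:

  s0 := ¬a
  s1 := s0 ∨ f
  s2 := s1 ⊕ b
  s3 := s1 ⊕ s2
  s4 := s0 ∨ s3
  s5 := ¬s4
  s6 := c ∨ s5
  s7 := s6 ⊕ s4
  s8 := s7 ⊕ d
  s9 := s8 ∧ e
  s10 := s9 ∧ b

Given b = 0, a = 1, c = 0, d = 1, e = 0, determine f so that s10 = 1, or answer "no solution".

With b = 0, a = 1, c = 0, d = 1, e = 0 fixed, none of the 2 settings of f give s10 = 1.
For example, with f=0:
s0 = ¬a = ¬1 = 0
s1 = s0 ∨ f = 0 ∨ 0 = 0
s2 = s1 ⊕ b = 0 ⊕ 0 = 0
s3 = s1 ⊕ s2 = 0 ⊕ 0 = 0
s4 = s0 ∨ s3 = 0 ∨ 0 = 0
s5 = ¬s4 = ¬0 = 1
s6 = c ∨ s5 = 0 ∨ 1 = 1
s7 = s6 ⊕ s4 = 1 ⊕ 0 = 1
s8 = s7 ⊕ d = 1 ⊕ 1 = 0
s9 = s8 ∧ e = 0 ∧ 0 = 0
s10 = s9 ∧ b = 0 ∧ 0 = 0
giving s10 = 0 ≠ 1.

no solution exists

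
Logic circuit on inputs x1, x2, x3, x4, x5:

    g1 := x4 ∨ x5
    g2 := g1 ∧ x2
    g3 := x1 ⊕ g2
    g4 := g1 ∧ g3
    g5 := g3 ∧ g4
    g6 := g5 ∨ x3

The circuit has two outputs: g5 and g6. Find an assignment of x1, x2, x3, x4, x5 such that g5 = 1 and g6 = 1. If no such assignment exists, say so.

Check with x1=1 x2=0 x3=0 x4=1 x5=1:
g1 = x4 ∨ x5 = 1 ∨ 1 = 1
g2 = g1 ∧ x2 = 1 ∧ 0 = 0
g3 = x1 ⊕ g2 = 1 ⊕ 0 = 1
g4 = g1 ∧ g3 = 1 ∧ 1 = 1
g5 = g3 ∧ g4 = 1 ∧ 1 = 1
g6 = g5 ∨ x3 = 1 ∨ 0 = 1
So g5 = 1 and g6 = 1.

x1=1 x2=0 x3=0 x4=1 x5=1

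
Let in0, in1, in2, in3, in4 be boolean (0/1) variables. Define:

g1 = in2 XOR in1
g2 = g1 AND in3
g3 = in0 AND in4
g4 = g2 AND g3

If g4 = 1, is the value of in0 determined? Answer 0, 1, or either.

1

g4 = g2 AND g3 must be 1, so both g2 = 1 and g3 = 1.
Every assignment with g4 = 1 has in0 = 1; there are 2 such assignment(s).
  in0=1, in1=0, in2=1, in3=1, in4=1
  in0=1, in1=1, in2=0, in3=1, in4=1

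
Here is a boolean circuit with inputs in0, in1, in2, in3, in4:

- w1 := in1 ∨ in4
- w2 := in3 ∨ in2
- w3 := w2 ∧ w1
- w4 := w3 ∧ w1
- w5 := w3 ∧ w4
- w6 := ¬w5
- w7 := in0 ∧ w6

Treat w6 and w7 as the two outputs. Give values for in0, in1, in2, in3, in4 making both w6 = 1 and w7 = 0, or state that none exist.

Check with in0=0, in1=0, in2=0, in3=0, in4=0:
w1 = in1 ∨ in4 = 0 ∨ 0 = 0
w2 = in3 ∨ in2 = 0 ∨ 0 = 0
w3 = w2 ∧ w1 = 0 ∧ 0 = 0
w4 = w3 ∧ w1 = 0 ∧ 0 = 0
w5 = w3 ∧ w4 = 0 ∧ 0 = 0
w6 = ¬w5 = ¬0 = 1
w7 = in0 ∧ w6 = 0 ∧ 1 = 0
So w6 = 1 and w7 = 0.

in0=0, in1=0, in2=0, in3=0, in4=0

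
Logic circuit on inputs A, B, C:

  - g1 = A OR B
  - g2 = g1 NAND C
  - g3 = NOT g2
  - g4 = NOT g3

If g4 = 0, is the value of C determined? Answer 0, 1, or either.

1

g4 = NOT g3 must be 0, so g3 = 1.
g3 = NOT g2 must be 1, so g2 = 0.
Every assignment with g4 = 0 has C = 1; there are 3 such assignment(s).
  A=0, B=1, C=1
  A=1, B=0, C=1
  A=1, B=1, C=1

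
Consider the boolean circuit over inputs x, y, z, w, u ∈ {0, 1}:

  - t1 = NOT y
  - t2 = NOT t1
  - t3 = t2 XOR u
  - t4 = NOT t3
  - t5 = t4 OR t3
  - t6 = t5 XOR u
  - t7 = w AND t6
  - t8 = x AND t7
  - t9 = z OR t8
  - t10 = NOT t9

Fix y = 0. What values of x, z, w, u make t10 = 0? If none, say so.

x=0 z=1 w=1 u=0

Check with y = 0 and x=0, z=1, w=1, u=0:
t1 = NOT y = NOT 0 = 1
t2 = NOT t1 = NOT 1 = 0
t3 = t2 XOR u = 0 XOR 0 = 0
t4 = NOT t3 = NOT 0 = 1
t5 = t4 OR t3 = 1 OR 0 = 1
t6 = t5 XOR u = 1 XOR 0 = 1
t7 = w AND t6 = 1 AND 1 = 1
t8 = x AND t7 = 0 AND 1 = 0
t9 = z OR t8 = 1 OR 0 = 1
t10 = NOT t9 = NOT 1 = 0
So t10 = 0.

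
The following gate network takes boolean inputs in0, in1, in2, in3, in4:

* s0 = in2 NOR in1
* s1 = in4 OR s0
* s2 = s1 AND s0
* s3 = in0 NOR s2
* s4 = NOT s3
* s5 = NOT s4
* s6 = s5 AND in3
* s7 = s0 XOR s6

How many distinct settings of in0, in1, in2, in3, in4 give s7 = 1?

s7 = s0 XOR s6 must be 1, so s0 and s6 differ.
Enumerating the 32 input combinations, 14 give s7 = 1 and 18 give s7 = 0.

14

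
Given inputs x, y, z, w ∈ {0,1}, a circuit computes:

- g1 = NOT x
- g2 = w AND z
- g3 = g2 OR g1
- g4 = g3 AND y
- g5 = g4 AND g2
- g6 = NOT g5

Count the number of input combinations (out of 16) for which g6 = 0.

2

g6 = NOT g5 must be 0, so g5 = 1.
Enumerating the 16 input combinations, 2 give g6 = 0 and 14 give g6 = 1.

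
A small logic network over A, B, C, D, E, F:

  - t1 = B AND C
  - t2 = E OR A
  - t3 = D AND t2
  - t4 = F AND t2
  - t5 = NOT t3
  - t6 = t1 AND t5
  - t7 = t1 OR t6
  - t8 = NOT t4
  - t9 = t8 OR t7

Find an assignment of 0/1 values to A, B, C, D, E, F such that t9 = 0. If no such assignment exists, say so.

A=0 B=0 C=1 D=1 E=1 F=1

t9 = t8 OR t7 must be 0, so both t8 = 0 and t7 = 0.
t8 = NOT t4 must be 0, so t4 = 1.
Check with A=0 B=0 C=1 D=1 E=1 F=1:
t1 = B AND C = 0 AND 1 = 0
t2 = E OR A = 1 OR 0 = 1
t3 = D AND t2 = 1 AND 1 = 1
t4 = F AND t2 = 1 AND 1 = 1
t5 = NOT t3 = NOT 1 = 0
t6 = t1 AND t5 = 0 AND 0 = 0
t7 = t1 OR t6 = 0 OR 0 = 0
t8 = NOT t4 = NOT 1 = 0
t9 = t8 OR t7 = 0 OR 0 = 0
So t9 = 0 as required.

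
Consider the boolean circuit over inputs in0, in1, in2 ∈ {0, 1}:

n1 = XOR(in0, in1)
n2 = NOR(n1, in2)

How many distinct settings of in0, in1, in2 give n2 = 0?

6

n2 = NOR(n1, in2) must be 0, so at least one of n1, in2 is 1.
Satisfying assignments:
  in0=0, in1=0, in2=1
  in0=0, in1=1, in2=0
  in0=0, in1=1, in2=1
  in0=1, in1=0, in2=0
  in0=1, in1=0, in2=1
  in0=1, in1=1, in2=1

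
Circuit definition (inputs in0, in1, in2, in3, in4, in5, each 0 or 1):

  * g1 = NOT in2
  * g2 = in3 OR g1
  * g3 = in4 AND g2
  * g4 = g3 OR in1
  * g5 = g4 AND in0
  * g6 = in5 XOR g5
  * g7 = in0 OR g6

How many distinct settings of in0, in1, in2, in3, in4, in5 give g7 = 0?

g7 = in0 OR g6 must be 0, so both in0 = 0 and g6 = 0.
Enumerating the 64 input combinations, 16 give g7 = 0 and 48 give g7 = 1.

16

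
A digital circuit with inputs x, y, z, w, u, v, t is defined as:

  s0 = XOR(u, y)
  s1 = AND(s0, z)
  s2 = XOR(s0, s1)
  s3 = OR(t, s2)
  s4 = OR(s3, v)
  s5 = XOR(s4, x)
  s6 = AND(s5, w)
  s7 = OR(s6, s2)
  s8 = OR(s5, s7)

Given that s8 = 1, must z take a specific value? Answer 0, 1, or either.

Both values of z occur among assignments with s8 = 1:
  z=0: x=0, y=0, z=0, w=0, u=0, v=0, t=1
  z=1: x=0, y=0, z=1, w=0, u=0, v=0, t=1

either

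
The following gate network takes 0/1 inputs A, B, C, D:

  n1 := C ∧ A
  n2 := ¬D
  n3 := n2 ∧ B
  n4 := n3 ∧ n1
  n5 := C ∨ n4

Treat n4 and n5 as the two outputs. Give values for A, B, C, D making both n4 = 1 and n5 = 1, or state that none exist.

Check with A=1, B=1, C=1, D=0:
n1 = C ∧ A = 1 ∧ 1 = 1
n2 = ¬D = ¬0 = 1
n3 = n2 ∧ B = 1 ∧ 1 = 1
n4 = n3 ∧ n1 = 1 ∧ 1 = 1
n5 = C ∨ n4 = 1 ∨ 1 = 1
So n4 = 1 and n5 = 1.

A=1, B=1, C=1, D=0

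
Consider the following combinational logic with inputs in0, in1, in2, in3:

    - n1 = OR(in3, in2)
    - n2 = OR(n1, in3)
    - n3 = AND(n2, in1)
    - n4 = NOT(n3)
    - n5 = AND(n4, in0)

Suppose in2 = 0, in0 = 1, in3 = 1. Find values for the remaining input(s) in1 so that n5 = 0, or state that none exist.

in1=1

n5 = AND(n4, in0) must be 0, so at least one of n4, in0 is 0.
Check with in2 = 0, in0 = 1, in3 = 1 and in1=1:
n1 = OR(in3, in2) = OR(1, 0) = 1
n2 = OR(n1, in3) = OR(1, 1) = 1
n3 = AND(n2, in1) = AND(1, 1) = 1
n4 = NOT(n3) = NOT 1 = 0
n5 = AND(n4, in0) = AND(0, 1) = 0
So n5 = 0.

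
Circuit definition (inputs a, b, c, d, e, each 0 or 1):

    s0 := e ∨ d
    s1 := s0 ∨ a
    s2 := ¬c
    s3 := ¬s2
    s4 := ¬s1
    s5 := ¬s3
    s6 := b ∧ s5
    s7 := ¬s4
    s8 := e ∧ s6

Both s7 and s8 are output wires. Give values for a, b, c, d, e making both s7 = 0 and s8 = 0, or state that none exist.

Check with a=0, b=1, c=0, d=0, e=0:
s0 = e ∨ d = 0 ∨ 0 = 0
s1 = s0 ∨ a = 0 ∨ 0 = 0
s2 = ¬c = ¬0 = 1
s3 = ¬s2 = ¬1 = 0
s4 = ¬s1 = ¬0 = 1
s5 = ¬s3 = ¬0 = 1
s6 = b ∧ s5 = 1 ∧ 1 = 1
s7 = ¬s4 = ¬1 = 0
s8 = e ∧ s6 = 0 ∧ 1 = 0
So s7 = 0 and s8 = 0.

a=0, b=1, c=0, d=0, e=0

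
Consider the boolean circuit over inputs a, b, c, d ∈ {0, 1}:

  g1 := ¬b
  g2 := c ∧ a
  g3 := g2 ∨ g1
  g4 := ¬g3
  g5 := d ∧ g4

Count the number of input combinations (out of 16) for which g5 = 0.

13

g5 = d ∧ g4 must be 0, so at least one of d, g4 is 0.
Enumerating the 16 input combinations, 13 give g5 = 0 and 3 give g5 = 1.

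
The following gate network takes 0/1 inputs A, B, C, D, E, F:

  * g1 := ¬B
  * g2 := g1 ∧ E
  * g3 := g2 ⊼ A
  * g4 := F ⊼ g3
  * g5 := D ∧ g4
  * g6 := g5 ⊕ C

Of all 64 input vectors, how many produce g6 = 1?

32

g6 = g5 ⊕ C must be 1, so g5 and C differ.
Enumerating the 64 input combinations, 32 give g6 = 1 and 32 give g6 = 0.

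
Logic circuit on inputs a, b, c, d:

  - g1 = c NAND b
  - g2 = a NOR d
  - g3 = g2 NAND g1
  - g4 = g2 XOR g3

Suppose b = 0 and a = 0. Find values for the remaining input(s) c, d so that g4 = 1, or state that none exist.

Check with b = 0 and a = 0 and c=0, d=1:
g1 = c NAND b = 0 NAND 0 = 1
g2 = a NOR d = 0 NOR 1 = 0
g3 = g2 NAND g1 = 0 NAND 1 = 1
g4 = g2 XOR g3 = 0 XOR 1 = 1
So g4 = 1.

c=0, d=1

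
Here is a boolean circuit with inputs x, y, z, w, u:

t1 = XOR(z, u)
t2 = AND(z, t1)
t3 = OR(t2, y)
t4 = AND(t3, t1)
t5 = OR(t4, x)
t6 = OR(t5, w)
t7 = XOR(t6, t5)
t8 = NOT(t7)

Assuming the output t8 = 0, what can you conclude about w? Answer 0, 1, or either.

t8 = NOT(t7) must be 0, so t7 = 1.
t7 = XOR(t6, t5) must be 1, so t6 and t5 differ.
Every assignment with t8 = 0 has w = 1; there are 5 such assignment(s).

1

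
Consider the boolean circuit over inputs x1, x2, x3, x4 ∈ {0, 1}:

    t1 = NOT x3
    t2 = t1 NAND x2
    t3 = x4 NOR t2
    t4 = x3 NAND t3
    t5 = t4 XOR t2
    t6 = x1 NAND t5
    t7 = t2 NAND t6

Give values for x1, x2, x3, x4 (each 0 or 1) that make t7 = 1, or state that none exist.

x1=1 x2=1 x3=0 x4=1

Check with x1=1 x2=1 x3=0 x4=1:
t1 = NOT x3 = NOT 0 = 1
t2 = t1 NAND x2 = 1 NAND 1 = 0
t3 = x4 NOR t2 = 1 NOR 0 = 0
t4 = x3 NAND t3 = 0 NAND 0 = 1
t5 = t4 XOR t2 = 1 XOR 0 = 1
t6 = x1 NAND t5 = 1 NAND 1 = 0
t7 = t2 NAND t6 = 0 NAND 0 = 1
So t7 = 1 as required.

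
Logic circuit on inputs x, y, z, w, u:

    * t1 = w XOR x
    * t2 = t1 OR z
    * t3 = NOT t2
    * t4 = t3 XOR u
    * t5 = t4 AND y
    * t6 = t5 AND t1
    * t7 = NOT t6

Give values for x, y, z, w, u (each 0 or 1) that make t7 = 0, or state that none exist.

Check with x=1, y=1, z=1, w=0, u=1:
t1 = w XOR x = 0 XOR 1 = 1
t2 = t1 OR z = 1 OR 1 = 1
t3 = NOT t2 = NOT 1 = 0
t4 = t3 XOR u = 0 XOR 1 = 1
t5 = t4 AND y = 1 AND 1 = 1
t6 = t5 AND t1 = 1 AND 1 = 1
t7 = NOT t6 = NOT 1 = 0
So t7 = 0 as required.

x=1, y=1, z=1, w=0, u=1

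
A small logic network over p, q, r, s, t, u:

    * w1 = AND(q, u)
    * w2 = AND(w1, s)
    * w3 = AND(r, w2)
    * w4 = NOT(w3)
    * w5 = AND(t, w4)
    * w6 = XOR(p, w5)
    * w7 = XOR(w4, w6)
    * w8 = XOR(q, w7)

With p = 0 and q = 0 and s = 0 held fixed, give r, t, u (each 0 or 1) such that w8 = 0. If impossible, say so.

r=1 t=1 u=0

w8 = XOR(q, w7) must be 0, so q and w7 are equal.
Check with p = 0 and q = 0 and s = 0 and r=1, t=1, u=0:
w1 = AND(q, u) = AND(0, 0) = 0
w2 = AND(w1, s) = AND(0, 0) = 0
w3 = AND(r, w2) = AND(1, 0) = 0
w4 = NOT(w3) = NOT 0 = 1
w5 = AND(t, w4) = AND(1, 1) = 1
w6 = XOR(p, w5) = XOR(0, 1) = 1
w7 = XOR(w4, w6) = XOR(1, 1) = 0
w8 = XOR(q, w7) = XOR(0, 0) = 0
So w8 = 0.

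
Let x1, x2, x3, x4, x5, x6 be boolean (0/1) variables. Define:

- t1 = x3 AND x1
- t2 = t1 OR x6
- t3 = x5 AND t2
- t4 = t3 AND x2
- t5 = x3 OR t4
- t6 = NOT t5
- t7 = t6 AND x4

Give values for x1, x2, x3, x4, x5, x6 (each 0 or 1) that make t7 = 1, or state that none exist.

x1=0 x2=0 x3=0 x4=1 x5=0 x6=0

t7 = t6 AND x4 must be 1, so both t6 = 1 and x4 = 1.
t6 = NOT t5 must be 1, so t5 = 0.
t5 = x3 OR t4 must be 0, so both x3 = 0 and t4 = 0.
Check with x1=0 x2=0 x3=0 x4=1 x5=0 x6=0:
t1 = x3 AND x1 = 0 AND 0 = 0
t2 = t1 OR x6 = 0 OR 0 = 0
t3 = x5 AND t2 = 0 AND 0 = 0
t4 = t3 AND x2 = 0 AND 0 = 0
t5 = x3 OR t4 = 0 OR 0 = 0
t6 = NOT t5 = NOT 0 = 1
t7 = t6 AND x4 = 1 AND 1 = 1
So t7 = 1 as required.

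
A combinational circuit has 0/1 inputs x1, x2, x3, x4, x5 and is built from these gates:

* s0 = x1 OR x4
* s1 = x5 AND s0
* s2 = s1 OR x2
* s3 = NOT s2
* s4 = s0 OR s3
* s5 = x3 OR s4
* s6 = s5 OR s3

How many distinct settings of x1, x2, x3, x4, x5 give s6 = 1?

30

s6 = s5 OR s3 must be 1, so at least one of s5, s3 is 1.
Enumerating the 32 input combinations, 30 give s6 = 1 and 2 give s6 = 0.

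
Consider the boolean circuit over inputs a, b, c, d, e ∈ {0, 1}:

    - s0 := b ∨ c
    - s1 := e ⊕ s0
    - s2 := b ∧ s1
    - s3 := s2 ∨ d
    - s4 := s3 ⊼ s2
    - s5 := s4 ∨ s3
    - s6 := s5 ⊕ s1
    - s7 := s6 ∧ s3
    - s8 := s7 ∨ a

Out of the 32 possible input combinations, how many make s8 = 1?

20

s8 = s7 ∨ a must be 1, so at least one of s7, a is 1.
Enumerating the 32 input combinations, 20 give s8 = 1 and 12 give s8 = 0.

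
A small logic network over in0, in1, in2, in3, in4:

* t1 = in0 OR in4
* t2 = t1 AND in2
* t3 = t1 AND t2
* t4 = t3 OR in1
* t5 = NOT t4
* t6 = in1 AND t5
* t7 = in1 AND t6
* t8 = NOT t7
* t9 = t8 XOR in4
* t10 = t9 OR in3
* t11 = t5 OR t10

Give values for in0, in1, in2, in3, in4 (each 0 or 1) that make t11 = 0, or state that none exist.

in0=1 in1=1 in2=1 in3=0 in4=1

Check with in0=1 in1=1 in2=1 in3=0 in4=1:
t1 = in0 OR in4 = 1 OR 1 = 1
t2 = t1 AND in2 = 1 AND 1 = 1
t3 = t1 AND t2 = 1 AND 1 = 1
t4 = t3 OR in1 = 1 OR 1 = 1
t5 = NOT t4 = NOT 1 = 0
t6 = in1 AND t5 = 1 AND 0 = 0
t7 = in1 AND t6 = 1 AND 0 = 0
t8 = NOT t7 = NOT 0 = 1
t9 = t8 XOR in4 = 1 XOR 1 = 0
t10 = t9 OR in3 = 0 OR 0 = 0
t11 = t5 OR t10 = 0 OR 0 = 0
So t11 = 0 as required.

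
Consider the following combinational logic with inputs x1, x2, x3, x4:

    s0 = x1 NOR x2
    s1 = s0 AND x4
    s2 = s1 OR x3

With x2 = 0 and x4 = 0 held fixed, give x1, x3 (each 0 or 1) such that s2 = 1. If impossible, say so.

Check with x2 = 0 and x4 = 0 and x1=1, x3=1:
s0 = x1 NOR x2 = 1 NOR 0 = 0
s1 = s0 AND x4 = 0 AND 0 = 0
s2 = s1 OR x3 = 0 OR 1 = 1
So s2 = 1.

x1=1, x3=1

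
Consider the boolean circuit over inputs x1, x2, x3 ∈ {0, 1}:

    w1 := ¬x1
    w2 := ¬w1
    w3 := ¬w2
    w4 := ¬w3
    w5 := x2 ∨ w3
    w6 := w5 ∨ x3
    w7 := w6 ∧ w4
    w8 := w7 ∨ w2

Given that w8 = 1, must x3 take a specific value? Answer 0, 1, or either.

Both values of x3 occur among assignments with w8 = 1:
  x3=0: x1=1, x2=0, x3=0
  x3=1: x1=1, x2=0, x3=1

either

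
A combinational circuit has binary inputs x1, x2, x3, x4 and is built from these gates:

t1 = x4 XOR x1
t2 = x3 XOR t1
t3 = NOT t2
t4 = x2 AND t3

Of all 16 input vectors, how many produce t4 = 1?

4

t4 = x2 AND t3 must be 1, so both x2 = 1 and t3 = 1.
t3 = NOT t2 must be 1, so t2 = 0.
t2 = x3 XOR t1 must be 0, so x3 and t1 are equal.
Enumerating the 16 input combinations, 4 give t4 = 1 and 12 give t4 = 0.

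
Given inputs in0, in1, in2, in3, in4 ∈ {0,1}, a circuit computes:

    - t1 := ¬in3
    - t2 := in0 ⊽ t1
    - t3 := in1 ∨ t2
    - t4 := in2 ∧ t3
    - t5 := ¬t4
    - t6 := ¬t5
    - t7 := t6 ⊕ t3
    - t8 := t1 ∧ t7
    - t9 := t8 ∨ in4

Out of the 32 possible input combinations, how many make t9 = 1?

t9 = t8 ∨ in4 must be 1, so at least one of t8, in4 is 1.
Enumerating the 32 input combinations, 18 give t9 = 1 and 14 give t9 = 0.

18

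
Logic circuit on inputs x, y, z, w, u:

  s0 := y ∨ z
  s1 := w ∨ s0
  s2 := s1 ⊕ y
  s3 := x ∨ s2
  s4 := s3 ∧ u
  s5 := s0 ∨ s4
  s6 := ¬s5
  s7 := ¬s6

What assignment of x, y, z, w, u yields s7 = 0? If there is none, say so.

x=1, y=0, z=0, w=0, u=0

Check with x=1, y=0, z=0, w=0, u=0:
s0 = y ∨ z = 0 ∨ 0 = 0
s1 = w ∨ s0 = 0 ∨ 0 = 0
s2 = s1 ⊕ y = 0 ⊕ 0 = 0
s3 = x ∨ s2 = 1 ∨ 0 = 1
s4 = s3 ∧ u = 1 ∧ 0 = 0
s5 = s0 ∨ s4 = 0 ∨ 0 = 0
s6 = ¬s5 = ¬0 = 1
s7 = ¬s6 = ¬1 = 0
So s7 = 0 as required.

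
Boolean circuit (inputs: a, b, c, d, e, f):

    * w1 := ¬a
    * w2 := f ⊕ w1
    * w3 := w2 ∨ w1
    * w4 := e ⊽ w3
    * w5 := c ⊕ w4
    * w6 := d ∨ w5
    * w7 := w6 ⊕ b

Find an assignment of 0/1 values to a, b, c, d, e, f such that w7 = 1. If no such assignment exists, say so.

Check with a=0, b=0, c=1, d=1, e=1, f=0:
w1 = ¬a = ¬0 = 1
w2 = f ⊕ w1 = 0 ⊕ 1 = 1
w3 = w2 ∨ w1 = 1 ∨ 1 = 1
w4 = e ⊽ w3 = 1 ⊽ 1 = 0
w5 = c ⊕ w4 = 1 ⊕ 0 = 1
w6 = d ∨ w5 = 1 ∨ 1 = 1
w7 = w6 ⊕ b = 1 ⊕ 0 = 1
So w7 = 1 as required.

a=0, b=0, c=1, d=1, e=1, f=0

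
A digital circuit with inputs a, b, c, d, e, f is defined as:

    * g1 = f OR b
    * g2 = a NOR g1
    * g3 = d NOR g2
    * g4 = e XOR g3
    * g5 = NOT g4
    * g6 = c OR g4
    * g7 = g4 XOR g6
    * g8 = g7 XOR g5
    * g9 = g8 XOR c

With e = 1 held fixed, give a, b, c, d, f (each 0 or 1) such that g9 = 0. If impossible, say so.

g9 = g8 XOR c must be 0, so g8 and c are equal.
Check with e = 1 and a=0, b=0, c=0, d=0, f=0:
g1 = f OR b = 0 OR 0 = 0
g2 = a NOR g1 = 0 NOR 0 = 1
g3 = d NOR g2 = 0 NOR 1 = 0
g4 = e XOR g3 = 1 XOR 0 = 1
g5 = NOT g4 = NOT 1 = 0
g6 = c OR g4 = 0 OR 1 = 1
g7 = g4 XOR g6 = 1 XOR 1 = 0
g8 = g7 XOR g5 = 0 XOR 0 = 0
g9 = g8 XOR c = 0 XOR 0 = 0
So g9 = 0.

a=0, b=0, c=0, d=0, f=0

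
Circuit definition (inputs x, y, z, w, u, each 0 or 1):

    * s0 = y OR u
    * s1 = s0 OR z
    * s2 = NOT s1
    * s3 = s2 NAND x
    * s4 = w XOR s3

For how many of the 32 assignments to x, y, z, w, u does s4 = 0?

s4 = w XOR s3 must be 0, so w and s3 are equal.
Enumerating the 32 input combinations, 16 give s4 = 0 and 16 give s4 = 1.

16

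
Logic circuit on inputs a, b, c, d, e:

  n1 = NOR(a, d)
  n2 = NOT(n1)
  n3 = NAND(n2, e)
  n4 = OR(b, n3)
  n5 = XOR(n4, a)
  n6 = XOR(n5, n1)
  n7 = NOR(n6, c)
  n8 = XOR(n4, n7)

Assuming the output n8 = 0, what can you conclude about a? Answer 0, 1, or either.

Both values of a occur among assignments with n8 = 0:
  a=0: a=0, b=0, c=0, d=0, e=0
  a=1: a=1, b=0, c=0, d=0, e=0

either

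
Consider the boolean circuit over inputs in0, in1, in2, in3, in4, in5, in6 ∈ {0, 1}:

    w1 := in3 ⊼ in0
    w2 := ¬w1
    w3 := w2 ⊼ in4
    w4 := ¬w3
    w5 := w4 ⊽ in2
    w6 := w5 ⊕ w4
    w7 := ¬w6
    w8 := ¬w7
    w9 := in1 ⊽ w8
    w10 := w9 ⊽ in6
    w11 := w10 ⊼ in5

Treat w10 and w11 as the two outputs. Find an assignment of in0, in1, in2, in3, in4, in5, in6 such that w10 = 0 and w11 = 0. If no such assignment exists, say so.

Across all 128 input combinations, none give both w10 = 0 and w11 = 0.

no solution exists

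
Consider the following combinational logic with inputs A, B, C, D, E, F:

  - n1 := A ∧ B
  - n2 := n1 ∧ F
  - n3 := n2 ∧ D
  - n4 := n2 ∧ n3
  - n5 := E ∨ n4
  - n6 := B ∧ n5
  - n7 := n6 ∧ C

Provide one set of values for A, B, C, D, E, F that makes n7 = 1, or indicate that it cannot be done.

n7 = n6 ∧ C must be 1, so both n6 = 1 and C = 1.
Check with A=0, B=1, C=1, D=1, E=1, F=1:
n1 = A ∧ B = 0 ∧ 1 = 0
n2 = n1 ∧ F = 0 ∧ 1 = 0
n3 = n2 ∧ D = 0 ∧ 1 = 0
n4 = n2 ∧ n3 = 0 ∧ 0 = 0
n5 = E ∨ n4 = 1 ∨ 0 = 1
n6 = B ∧ n5 = 1 ∧ 1 = 1
n7 = n6 ∧ C = 1 ∧ 1 = 1
So n7 = 1 as required.

A=0, B=1, C=1, D=1, E=1, F=1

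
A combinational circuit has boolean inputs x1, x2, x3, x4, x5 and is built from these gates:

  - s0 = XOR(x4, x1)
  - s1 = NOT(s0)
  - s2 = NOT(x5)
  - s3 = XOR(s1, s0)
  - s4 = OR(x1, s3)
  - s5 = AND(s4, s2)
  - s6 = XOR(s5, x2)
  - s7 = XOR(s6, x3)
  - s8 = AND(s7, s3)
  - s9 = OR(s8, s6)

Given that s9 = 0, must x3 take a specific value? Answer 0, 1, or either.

0

s9 = OR(s8, s6) must be 0, so both s8 = 0 and s6 = 0.
s8 = AND(s7, s3) must be 0, so at least one of s7, s3 is 0.
s6 = XOR(s5, x2) must be 0, so s5 and x2 are equal.
Every assignment with s9 = 0 has x3 = 0; there are 8 such assignment(s).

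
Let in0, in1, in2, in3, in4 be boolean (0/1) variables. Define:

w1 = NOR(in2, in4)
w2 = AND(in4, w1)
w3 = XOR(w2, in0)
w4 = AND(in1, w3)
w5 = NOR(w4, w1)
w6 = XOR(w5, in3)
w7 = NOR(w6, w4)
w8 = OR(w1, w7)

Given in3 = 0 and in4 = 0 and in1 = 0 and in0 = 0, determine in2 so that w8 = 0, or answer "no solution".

Check with in3 = 0 and in4 = 0 and in1 = 0 and in0 = 0 and in2=1:
w1 = NOR(in2, in4) = NOR(1, 0) = 0
w2 = AND(in4, w1) = AND(0, 0) = 0
w3 = XOR(w2, in0) = XOR(0, 0) = 0
w4 = AND(in1, w3) = AND(0, 0) = 0
w5 = NOR(w4, w1) = NOR(0, 0) = 1
w6 = XOR(w5, in3) = XOR(1, 0) = 1
w7 = NOR(w6, w4) = NOR(1, 0) = 0
w8 = OR(w1, w7) = OR(0, 0) = 0
So w8 = 0.

in2=1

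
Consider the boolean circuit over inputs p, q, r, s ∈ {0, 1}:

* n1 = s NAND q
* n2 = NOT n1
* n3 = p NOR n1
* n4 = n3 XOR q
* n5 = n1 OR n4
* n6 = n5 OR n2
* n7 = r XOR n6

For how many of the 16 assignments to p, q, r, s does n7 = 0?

8

n7 = r XOR n6 must be 0, so r and n6 are equal.
Enumerating the 16 input combinations, 8 give n7 = 0 and 8 give n7 = 1.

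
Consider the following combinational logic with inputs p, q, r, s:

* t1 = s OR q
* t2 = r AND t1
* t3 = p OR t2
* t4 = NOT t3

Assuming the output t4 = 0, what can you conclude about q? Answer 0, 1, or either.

either

Both values of q occur among assignments with t4 = 0:
  q=0: p=0, q=0, r=1, s=1
  q=1: p=0, q=1, r=1, s=0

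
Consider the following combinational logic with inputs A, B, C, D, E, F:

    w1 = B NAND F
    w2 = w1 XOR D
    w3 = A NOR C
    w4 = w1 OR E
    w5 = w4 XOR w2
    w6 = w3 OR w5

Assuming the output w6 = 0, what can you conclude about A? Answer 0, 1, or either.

either

Both values of A occur among assignments with w6 = 0:
  A=0: A=0, B=0, C=1, D=0, E=0, F=0
  A=1: A=1, B=0, C=0, D=0, E=0, F=0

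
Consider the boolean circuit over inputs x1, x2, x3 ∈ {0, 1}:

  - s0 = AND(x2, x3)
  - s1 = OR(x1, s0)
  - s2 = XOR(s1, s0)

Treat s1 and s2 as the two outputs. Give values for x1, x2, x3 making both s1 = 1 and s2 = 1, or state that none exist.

Check with x1=1, x2=0, x3=0:
s0 = AND(x2, x3) = AND(0, 0) = 0
s1 = OR(x1, s0) = OR(1, 0) = 1
s2 = XOR(s1, s0) = XOR(1, 0) = 1
So s1 = 1 and s2 = 1.

x1=1, x2=0, x3=0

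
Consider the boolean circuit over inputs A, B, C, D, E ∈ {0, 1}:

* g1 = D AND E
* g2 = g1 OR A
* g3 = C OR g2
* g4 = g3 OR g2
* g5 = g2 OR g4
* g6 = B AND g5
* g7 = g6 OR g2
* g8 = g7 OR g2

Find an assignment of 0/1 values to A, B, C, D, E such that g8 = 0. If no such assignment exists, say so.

A=0, B=1, C=0, D=0, E=0

g8 = g7 OR g2 must be 0, so both g7 = 0 and g2 = 0.
g7 = g6 OR g2 must be 0, so both g6 = 0 and g2 = 0.
g2 = g1 OR A must be 0, so both g1 = 0 and A = 0.
Check with A=0, B=1, C=0, D=0, E=0:
g1 = D AND E = 0 AND 0 = 0
g2 = g1 OR A = 0 OR 0 = 0
g3 = C OR g2 = 0 OR 0 = 0
g4 = g3 OR g2 = 0 OR 0 = 0
g5 = g2 OR g4 = 0 OR 0 = 0
g6 = B AND g5 = 1 AND 0 = 0
g7 = g6 OR g2 = 0 OR 0 = 0
g8 = g7 OR g2 = 0 OR 0 = 0
So g8 = 0 as required.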